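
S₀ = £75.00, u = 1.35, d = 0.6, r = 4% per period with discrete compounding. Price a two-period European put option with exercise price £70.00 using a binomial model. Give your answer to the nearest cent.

£10.94

Risk-neutral probability p = (1 + 0.04 − 0.6)/(1.35 − 0.6) = 0.4400/0.7500 = 0.5867
Terminal stock prices: S_uu = 136.7, S_ud = 60.75, S_dd = 27
Terminal payoffs (K − S): max(-66.69, 0) = 0, max(9.25, 0) = 9.25, max(43, 0) = 43
Node u (S = 101.2): V_u = 1/1.04·[0.5867·0.0000 + 0.4133·9.2500] = 3.6763
Node d (S = 45): V_d = 1/1.04·[0.5867·9.2500 + 0.4133·43.0000] = 22.3077
Node 0 (S = 75): V_0 = 1/1.04·[0.5867·3.6763 + 0.4133·22.3077] = 10.9397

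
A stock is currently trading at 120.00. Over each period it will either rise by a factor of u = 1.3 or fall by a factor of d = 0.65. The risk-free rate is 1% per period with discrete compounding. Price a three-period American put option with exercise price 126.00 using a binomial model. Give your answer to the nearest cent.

Risk-neutral probability p = (1 + 0.01 − 0.65)/(1.3 − 0.65) = 0.3600/0.6500 = 0.5538
Terminal stock prices: S_uuu = 263.6, S_uud = 131.8, S_udd = 65.91, S_ddd = 32.95
Terminal payoffs (K − S): max(-137.6, 0) = 0, max(-5.82, 0) = 0, max(60.09, 0) = 60.09, max(93.05, 0) = 93.05
Node uu (S = 202.8): continuation = 1/1.01·[0.5538·0.0000 + 0.4462·0.0000] = 0.0000; exercise value = 0.0000 ≤ continuation, so V_uu = 0.0000
Node ud (S = 101.4): continuation = 1/1.01·[0.5538·0.0000 + 0.4462·60.0900] = 26.5439; exercise value = 24.6000 ≤ continuation, so V_ud = 26.5439
Node dd (S = 50.7): continuation = 1/1.01·[0.5538·60.0900 + 0.4462·93.0450] = 74.0525; exercise value = 75.3000 > continuation, so V_dd = 75.3000 (exercise)
Node u (S = 156): continuation = 1/1.01·[0.5538·0.0000 + 0.4462·26.5439] = 11.7254; exercise value = 0.0000 ≤ continuation, so V_u = 11.7254
Node d (S = 78): continuation = 1/1.01·[0.5538·26.5439 + 0.4462·75.3000] = 47.8185; exercise value = 48.0000 > continuation, so V_d = 48.0000 (exercise)
Node 0 (S = 120): continuation = 1/1.01·[0.5538·11.7254 + 0.4462·48.0000] = 27.6331; exercise value = 6.0000 ≤ continuation, so V_0 = 27.6331

27.63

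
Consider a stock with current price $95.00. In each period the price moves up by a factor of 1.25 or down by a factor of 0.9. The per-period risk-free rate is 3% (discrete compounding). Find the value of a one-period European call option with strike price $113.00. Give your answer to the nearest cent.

Risk-neutral probability p = (1 + 0.03 − 0.9)/(1.25 − 0.9) = 0.1300/0.3500 = 0.3714
Terminal stock prices: S_u = 118.8, S_d = 85.5
Terminal payoffs (S − K): max(5.75, 0) = 5.75, max(-27.5, 0) = 0
Node 0 (S = 95): V_0 = 1/1.03·[0.3714·5.7500 + 0.6286·0.0000] = 2.0735

$2.07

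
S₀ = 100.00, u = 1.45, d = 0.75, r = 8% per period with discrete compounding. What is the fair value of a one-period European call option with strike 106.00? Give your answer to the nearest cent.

17.02

Risk-neutral probability p = (1 + 0.08 − 0.75)/(1.45 − 0.75) = 0.3300/0.7000 = 0.4714
Terminal stock prices: S_u = 145, S_d = 75
Terminal payoffs (S − K): max(39, 0) = 39, max(-31, 0) = 0
Node 0 (S = 100): V_0 = 1/1.08·[0.4714·39.0000 + 0.5286·0.0000] = 17.0238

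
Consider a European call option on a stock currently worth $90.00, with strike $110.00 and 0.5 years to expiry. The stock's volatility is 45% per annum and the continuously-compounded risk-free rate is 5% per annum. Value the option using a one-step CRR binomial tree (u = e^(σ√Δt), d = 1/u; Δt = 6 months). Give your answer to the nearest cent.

CRR parameters: u = e^(σ√Δt) = e^(0.45·√0.5) = 1.3746, d = 1/u = 0.7275
Per-period rate: rΔt = 0.05·0.5 = 0.025, so R = e^0.025 = 1.0253
Risk-neutral probability p = (e^0.025 − 0.7275)/(1.3746 − 0.7275) = 0.2979/0.6472 = 0.4602
Terminal stock prices: S_u = 123.7, S_d = 65.47
Terminal payoffs (S − K): max(13.72, 0) = 13.72, max(-44.53, 0) = 0
Node 0 (S = 90): V_0 = e^(−0.025)·[0.4602·13.7184 + 0.5398·0.0000] = 6.1577

$6.16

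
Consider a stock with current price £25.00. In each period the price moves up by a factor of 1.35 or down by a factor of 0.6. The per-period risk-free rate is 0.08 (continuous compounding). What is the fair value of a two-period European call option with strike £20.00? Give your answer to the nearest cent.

Risk-neutral probability p = (e^0.08 − 0.6)/(1.35 − 0.6) = 0.4833/0.7500 = 0.6444
Terminal stock prices: S_uu = 45.56, S_ud = 20.25, S_dd = 9
Terminal payoffs (S − K): max(25.56, 0) = 25.56, max(0.25, 0) = 0.25, max(-11, 0) = 0
Node u (S = 33.75): V_u = e^(−0.08)·[0.6444·25.5625 + 0.3556·0.2500] = 15.2877
Node d (S = 15): V_d = e^(−0.08)·[0.6444·0.2500 + 0.3556·0.0000] = 0.1487
Node 0 (S = 25): V_0 = e^(−0.08)·[0.6444·15.2877 + 0.3556·0.1487] = 9.1425

£9.14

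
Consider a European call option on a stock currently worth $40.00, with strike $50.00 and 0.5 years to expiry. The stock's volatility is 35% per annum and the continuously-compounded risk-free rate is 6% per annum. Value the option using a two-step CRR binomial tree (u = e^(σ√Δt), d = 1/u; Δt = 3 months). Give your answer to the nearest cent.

$1.64

CRR parameters: u = e^(σ√Δt) = e^(0.35·√0.25) = 1.1912, d = 1/u = 0.8395
Per-period rate: rΔt = 0.06·0.25 = 0.015, so R = e^0.015 = 1.0151
Risk-neutral probability p = (e^0.015 − 0.8395)/(1.1912 − 0.8395) = 0.1757/0.3518 = 0.4993
Terminal stock prices: S_uu = 56.76, S_ud = 40, S_dd = 28.19
Terminal payoffs (S − K): max(6.763, 0) = 6.763, max(-10, 0) = 0, max(-21.81, 0) = 0
Node u (S = 47.65): V_u = e^(−0.015)·[0.4993·6.7627 + 0.5007·0.0000] = 3.3265
Node d (S = 33.58): V_d = e^(−0.015)·[0.4993·0.0000 + 0.5007·0.0000] = 0.0000
Node 0 (S = 40): V_0 = e^(−0.015)·[0.4993·3.3265 + 0.5007·0.0000] = 1.6363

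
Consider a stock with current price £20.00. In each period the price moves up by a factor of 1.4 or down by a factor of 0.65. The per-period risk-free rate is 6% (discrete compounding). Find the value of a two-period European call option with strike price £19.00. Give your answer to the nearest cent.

£5.37

Risk-neutral probability p = (1 + 0.06 − 0.65)/(1.4 − 0.65) = 0.4100/0.7500 = 0.5467
Terminal stock prices: S_uu = 39.2, S_ud = 18.2, S_dd = 8.45
Terminal payoffs (S − K): max(20.2, 0) = 20.2, max(-0.8, 0) = 0, max(-10.55, 0) = 0
Node u (S = 28): V_u = 1/1.06·[0.5467·20.2000 + 0.4533·0.0000] = 10.4176
Node d (S = 13): V_d = 1/1.06·[0.5467·0.0000 + 0.4533·0.0000] = 0.0000
Node 0 (S = 20): V_0 = 1/1.06·[0.5467·10.4176 + 0.4533·0.0000] = 5.3726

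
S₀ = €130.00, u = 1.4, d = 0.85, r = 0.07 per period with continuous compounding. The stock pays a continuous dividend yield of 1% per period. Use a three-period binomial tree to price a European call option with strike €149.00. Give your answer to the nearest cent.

Per-period risk-free factor R = e^0.07 = 1.0725; dividend-adjusted growth = e^(0.07−0.01) = 1.0618.
Risk-neutral probability p = (1.0618 − 0.85)/(1.4 − 0.85) = 0.2118/0.5500 = 0.3852
Terminal stock prices: S_uuu = 356.7, S_uud = 216.6, S_udd = 131.5, S_ddd = 79.84
Terminal payoffs (S − K): max(207.7, 0) = 207.7, max(67.58, 0) = 67.58, max(-17.51, 0) = 0, max(-69.16, 0) = 0
Node uu (S = 254.8): V_uu = e^(−0.07)·[0.3852·207.7200 + 0.6148·67.5800] = 113.3380
Node ud (S = 154.7): V_ud = e^(−0.07)·[0.3852·67.5800 + 0.6148·0.0000] = 24.2692
Node dd (S = 93.92): V_dd = e^(−0.07)·[0.3852·0.0000 + 0.6148·0.0000] = 0.0000
Node u (S = 182): V_u = e^(−0.07)·[0.3852·113.3380 + 0.6148·24.2692] = 54.6147
Node d (S = 110.5): V_d = e^(−0.07)·[0.3852·24.2692 + 0.6148·0.0000] = 8.7155
Node 0 (S = 130): V_0 = e^(−0.07)·[0.3852·54.6147 + 0.6148·8.7155] = 24.6095

€24.61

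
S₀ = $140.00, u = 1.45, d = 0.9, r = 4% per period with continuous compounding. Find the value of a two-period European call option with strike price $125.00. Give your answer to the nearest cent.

Risk-neutral probability p = (e^0.04 − 0.9)/(1.45 − 0.9) = 0.1408/0.5500 = 0.2560
Terminal stock prices: S_uu = 294.4, S_ud = 182.7, S_dd = 113.4
Terminal payoffs (S − K): max(169.4, 0) = 169.4, max(57.7, 0) = 57.7, max(-11.6, 0) = 0
Node u (S = 203): V_u = e^(−0.04)·[0.2560·169.3500 + 0.7440·57.7000] = 82.9013
Node d (S = 126): V_d = e^(−0.04)·[0.2560·57.7000 + 0.7440·0.0000] = 14.1931
Node 0 (S = 140): V_0 = e^(−0.04)·[0.2560·82.9013 + 0.7440·14.1931] = 30.5375

$30.54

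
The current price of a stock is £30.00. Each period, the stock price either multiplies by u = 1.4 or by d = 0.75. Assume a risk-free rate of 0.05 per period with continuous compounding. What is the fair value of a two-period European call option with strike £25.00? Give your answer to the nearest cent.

Risk-neutral probability p = (e^0.05 − 0.75)/(1.4 − 0.75) = 0.3013/0.6500 = 0.4635
Terminal stock prices: S_uu = 58.8, S_ud = 31.5, S_dd = 16.88
Terminal payoffs (S − K): max(33.8, 0) = 33.8, max(6.5, 0) = 6.5, max(-8.125, 0) = 0
Node u (S = 42): V_u = e^(−0.05)·[0.4635·33.8000 + 0.5365·6.5000] = 18.2193
Node d (S = 22.5): V_d = e^(−0.05)·[0.4635·6.5000 + 0.5365·0.0000] = 2.8658
Node 0 (S = 30): V_0 = e^(−0.05)·[0.4635·18.2193 + 0.5365·2.8658] = 9.4952

£9.50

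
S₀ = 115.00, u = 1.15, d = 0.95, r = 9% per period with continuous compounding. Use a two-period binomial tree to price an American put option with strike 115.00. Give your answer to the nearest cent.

Risk-neutral probability p = (e^0.09 − 0.95)/(1.15 − 0.95) = 0.1442/0.2000 = 0.7209
Terminal stock prices: S_uu = 152.1, S_ud = 125.6, S_dd = 103.8
Terminal payoffs (K − S): max(-37.09, 0) = 0, max(-10.64, 0) = 0, max(11.21, 0) = 11.21
Node u (S = 132.2): continuation = e^(−0.09)·[0.7209·0.0000 + 0.2791·0.0000] = 0.0000; exercise value = 0.0000 ≤ continuation, so V_u = 0.0000
Node d (S = 109.2): continuation = e^(−0.09)·[0.7209·0.0000 + 0.2791·11.2125] = 2.8604; exercise value = 5.7500 > continuation, so V_d = 5.7500 (exercise)
Node 0 (S = 115): continuation = e^(−0.09)·[0.7209·0.0000 + 0.2791·5.7500] = 1.4668; exercise value = 0.0000 ≤ continuation, so V_0 = 1.4668

1.47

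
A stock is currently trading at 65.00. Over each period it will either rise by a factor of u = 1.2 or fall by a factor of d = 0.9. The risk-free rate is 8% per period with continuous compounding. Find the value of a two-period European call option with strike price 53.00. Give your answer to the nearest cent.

Risk-neutral probability p = (e^0.08 − 0.9)/(1.2 − 0.9) = 0.1833/0.3000 = 0.6110
Terminal stock prices: S_uu = 93.6, S_ud = 70.2, S_dd = 52.65
Terminal payoffs (S − K): max(40.6, 0) = 40.6, max(17.2, 0) = 17.2, max(-0.35, 0) = 0
Node u (S = 78): V_u = e^(−0.08)·[0.6110·40.6000 + 0.3890·17.2000] = 29.0748
Node d (S = 58.5): V_d = e^(−0.08)·[0.6110·17.2000 + 0.3890·0.0000] = 9.7005
Node 0 (S = 65): V_0 = e^(−0.08)·[0.6110·29.0748 + 0.3890·9.7005] = 19.8815

19.88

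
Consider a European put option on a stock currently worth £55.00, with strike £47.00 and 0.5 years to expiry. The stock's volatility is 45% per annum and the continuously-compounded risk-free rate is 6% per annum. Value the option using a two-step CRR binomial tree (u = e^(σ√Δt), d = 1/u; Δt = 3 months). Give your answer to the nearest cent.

£3.16

CRR parameters: u = e^(σ√Δt) = e^(0.45·√0.25) = 1.2523, d = 1/u = 0.7985
Per-period rate: rΔt = 0.06·0.25 = 0.015, so R = e^0.015 = 1.0151
Risk-neutral probability p = (e^0.015 − 0.7985)/(1.2523 − 0.7985) = 0.2166/0.4538 = 0.4773
Terminal stock prices: S_uu = 86.26, S_ud = 55, S_dd = 35.07
Terminal payoffs (K − S): max(-39.26, 0) = 0, max(-8, 0) = 0, max(11.93, 0) = 11.93
Node u (S = 68.88): V_u = e^(−0.015)·[0.4773·0.0000 + 0.5227·0.0000] = 0.0000
Node d (S = 43.92): V_d = e^(−0.015)·[0.4773·0.0000 + 0.5227·11.9305] = 6.1433
Node 0 (S = 55): V_0 = e^(−0.015)·[0.4773·0.0000 + 0.5227·6.1433] = 3.1634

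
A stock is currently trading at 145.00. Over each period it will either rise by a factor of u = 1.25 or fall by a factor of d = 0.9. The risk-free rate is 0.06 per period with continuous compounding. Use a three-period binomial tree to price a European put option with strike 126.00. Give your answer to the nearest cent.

Risk-neutral probability p = (e^0.06 − 0.9)/(1.25 − 0.9) = 0.1618/0.3500 = 0.4624
Terminal stock prices: S_uuu = 283.2, S_uud = 203.9, S_udd = 146.8, S_ddd = 105.7
Terminal payoffs (K − S): max(-157.2, 0) = 0, max(-77.91, 0) = 0, max(-20.81, 0) = 0, max(20.29, 0) = 20.29
Node uu (S = 226.6): V_uu = e^(−0.06)·[0.4624·0.0000 + 0.5376·0.0000] = 0.0000
Node ud (S = 163.1): V_ud = e^(−0.06)·[0.4624·0.0000 + 0.5376·0.0000] = 0.0000
Node dd (S = 117.5): V_dd = e^(−0.06)·[0.4624·0.0000 + 0.5376·20.2950] = 10.2754
Node u (S = 181.2): V_u = e^(−0.06)·[0.4624·0.0000 + 0.5376·0.0000] = 0.0000
Node d (S = 130.5): V_d = e^(−0.06)·[0.4624·0.0000 + 0.5376·10.2754] = 5.2025
Node 0 (S = 145): V_0 = e^(−0.06)·[0.4624·0.0000 + 0.5376·5.2025] = 2.6340

2.63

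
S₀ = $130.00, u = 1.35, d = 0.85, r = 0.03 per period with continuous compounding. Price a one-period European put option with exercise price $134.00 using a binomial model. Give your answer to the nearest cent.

Risk-neutral probability p = (e^0.03 − 0.85)/(1.35 − 0.85) = 0.1805/0.5000 = 0.3609
Terminal stock prices: S_u = 175.5, S_d = 110.5
Terminal payoffs (K − S): max(-41.5, 0) = 0, max(23.5, 0) = 23.5
Node 0 (S = 130): V_0 = e^(−0.03)·[0.3609·0.0000 + 0.6391·23.5000] = 14.5748

$14.57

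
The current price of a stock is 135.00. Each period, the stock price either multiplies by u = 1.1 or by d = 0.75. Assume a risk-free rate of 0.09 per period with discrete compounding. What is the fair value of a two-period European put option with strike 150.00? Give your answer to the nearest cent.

Risk-neutral probability p = (1 + 0.09 − 0.75)/(1.1 − 0.75) = 0.3400/0.3500 = 0.9714
Terminal stock prices: S_uu = 163.4, S_ud = 111.4, S_dd = 75.94
Terminal payoffs (K − S): max(-13.35, 0) = 0, max(38.62, 0) = 38.62, max(74.06, 0) = 74.06
Node u (S = 148.5): V_u = 1/1.09·[0.9714·0.0000 + 0.0286·38.6250] = 1.0125
Node d (S = 101.2): V_d = 1/1.09·[0.9714·38.6250 + 0.0286·74.0625] = 36.3647
Node 0 (S = 135): V_0 = 1/1.09·[0.9714·1.0125 + 0.0286·36.3647] = 1.8555

1.86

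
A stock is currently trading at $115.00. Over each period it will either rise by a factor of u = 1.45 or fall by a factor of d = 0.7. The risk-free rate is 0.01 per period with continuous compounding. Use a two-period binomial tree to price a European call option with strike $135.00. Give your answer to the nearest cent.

$17.89

Risk-neutral probability p = (e^0.01 − 0.7)/(1.45 − 0.7) = 0.3101/0.7500 = 0.4134
Terminal stock prices: S_uu = 241.8, S_ud = 116.7, S_dd = 56.35
Terminal payoffs (S − K): max(106.8, 0) = 106.8, max(-18.28, 0) = 0, max(-78.65, 0) = 0
Node u (S = 166.8): V_u = e^(−0.01)·[0.4134·106.7875 + 0.5866·0.0000] = 43.7067
Node d (S = 80.5): V_d = e^(−0.01)·[0.4134·0.0000 + 0.5866·0.0000] = 0.0000
Node 0 (S = 115): V_0 = e^(−0.01)·[0.4134·43.7067 + 0.5866·0.0000] = 17.8886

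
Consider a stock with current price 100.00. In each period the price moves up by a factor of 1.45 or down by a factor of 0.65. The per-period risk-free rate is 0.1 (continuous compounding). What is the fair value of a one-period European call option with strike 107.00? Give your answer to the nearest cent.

19.56

Risk-neutral probability p = (e^0.1 − 0.65)/(1.45 − 0.65) = 0.4552/0.8000 = 0.5690
Terminal stock prices: S_u = 145, S_d = 65
Terminal payoffs (S − K): max(38, 0) = 38, max(-42, 0) = 0
Node 0 (S = 100): V_0 = e^(−0.1)·[0.5690·38.0000 + 0.4310·0.0000] = 19.5631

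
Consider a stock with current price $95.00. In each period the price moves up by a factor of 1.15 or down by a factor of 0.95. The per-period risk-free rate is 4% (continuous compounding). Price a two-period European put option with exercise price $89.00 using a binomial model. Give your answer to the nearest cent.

Risk-neutral probability p = (e^0.04 − 0.95)/(1.15 − 0.95) = 0.0908/0.2000 = 0.4541
Terminal stock prices: S_uu = 125.6, S_ud = 103.8, S_dd = 85.74
Terminal payoffs (K − S): max(-36.64, 0) = 0, max(-14.79, 0) = 0, max(3.263, 0) = 3.263
Node u (S = 109.2): V_u = e^(−0.04)·[0.4541·0.0000 + 0.5459·0.0000] = 0.0000
Node d (S = 90.25): V_d = e^(−0.04)·[0.4541·0.0000 + 0.5459·3.2625] = 1.7113
Node 0 (S = 95): V_0 = e^(−0.04)·[0.4541·0.0000 + 0.5459·1.7113] = 0.8976

$0.90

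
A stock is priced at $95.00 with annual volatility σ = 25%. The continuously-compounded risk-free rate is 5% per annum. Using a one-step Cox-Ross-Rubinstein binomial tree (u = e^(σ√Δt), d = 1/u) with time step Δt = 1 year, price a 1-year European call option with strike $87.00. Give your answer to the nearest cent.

CRR parameters: u = e^(σ√Δt) = e^(0.25·√1) = 1.2840, d = 1/u = 0.7788
Per-period rate: rΔt = 0.05·1 = 0.05, so R = e^0.05 = 1.0513
Risk-neutral probability p = (e^0.05 − 0.7788)/(1.2840 − 0.7788) = 0.2725/0.5052 = 0.5393
Terminal stock prices: S_u = 122, S_d = 73.99
Terminal payoffs (S − K): max(34.98, 0) = 34.98, max(-13.01, 0) = 0
Node 0 (S = 95): V_0 = e^(−0.05)·[0.5393·34.9824 + 0.4607·0.0000] = 17.9461

$17.95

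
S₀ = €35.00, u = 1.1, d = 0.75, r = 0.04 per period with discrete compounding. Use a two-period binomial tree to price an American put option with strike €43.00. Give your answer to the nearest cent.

€8.00

Risk-neutral probability p = (1 + 0.04 − 0.75)/(1.1 − 0.75) = 0.2900/0.3500 = 0.8286
Terminal stock prices: S_uu = 42.35, S_ud = 28.88, S_dd = 19.69
Terminal payoffs (K − S): max(0.65, 0) = 0.65, max(14.12, 0) = 14.12, max(23.31, 0) = 23.31
Node u (S = 38.5): continuation = 1/1.04·[0.8286·0.6500 + 0.1714·14.1250] = 2.8462; exercise value = 4.5000 > continuation, so V_u = 4.5000 (exercise)
Node d (S = 26.25): continuation = 1/1.04·[0.8286·14.1250 + 0.1714·23.3125] = 15.0962; exercise value = 16.7500 > continuation, so V_d = 16.7500 (exercise)
Node 0 (S = 35): continuation = 1/1.04·[0.8286·4.5000 + 0.1714·16.7500] = 6.3462; exercise value = 8.0000 > continuation, so V_0 = 8.0000 (exercise)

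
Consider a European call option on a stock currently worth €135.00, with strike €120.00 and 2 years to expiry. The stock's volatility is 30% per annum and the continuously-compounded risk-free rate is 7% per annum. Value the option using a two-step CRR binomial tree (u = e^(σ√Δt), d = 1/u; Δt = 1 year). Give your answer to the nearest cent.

€38.95

CRR parameters: u = e^(σ√Δt) = e^(0.3·√1) = 1.3499, d = 1/u = 0.7408
Per-period rate: rΔt = 0.07·1 = 0.07, so R = e^0.07 = 1.0725
Risk-neutral probability p = (e^0.07 − 0.7408)/(1.3499 − 0.7408) = 0.3317/0.6090 = 0.5446
Terminal stock prices: S_uu = 246, S_ud = 135, S_dd = 74.09
Terminal payoffs (S − K): max(126, 0) = 126, max(15, 0) = 15, max(-45.91, 0) = 0
Node u (S = 182.2): V_u = e^(−0.07)·[0.5446·125.9860 + 0.4554·15.0000] = 70.3437
Node d (S = 100): V_d = e^(−0.07)·[0.5446·15.0000 + 0.4554·0.0000] = 7.6169
Node 0 (S = 135): V_0 = e^(−0.07)·[0.5446·70.3437 + 0.4554·7.6169] = 38.9541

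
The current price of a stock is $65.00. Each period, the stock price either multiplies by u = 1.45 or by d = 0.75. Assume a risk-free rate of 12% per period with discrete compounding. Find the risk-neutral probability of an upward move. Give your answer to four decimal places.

p = 0.5286

Risk-neutral probability p = (1 + 0.12 − 0.75)/(1.45 − 0.75) = 0.3700/0.7000 = 0.5286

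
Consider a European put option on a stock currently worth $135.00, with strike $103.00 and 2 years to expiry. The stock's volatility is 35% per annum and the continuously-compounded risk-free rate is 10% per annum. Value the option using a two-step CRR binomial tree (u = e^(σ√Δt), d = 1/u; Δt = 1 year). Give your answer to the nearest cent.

CRR parameters: u = e^(σ√Δt) = e^(0.35·√1) = 1.4191, d = 1/u = 0.7047
Per-period rate: rΔt = 0.1·1 = 0.1, so R = e^0.1 = 1.1052
Risk-neutral probability p = (e^0.1 − 0.7047)/(1.4191 − 0.7047) = 0.4005/0.7144 = 0.5606
Terminal stock prices: S_uu = 271.9, S_ud = 135, S_dd = 67.04
Terminal payoffs (K − S): max(-168.9, 0) = 0, max(-32, 0) = 0, max(35.96, 0) = 35.96
Node u (S = 191.6): V_u = e^(−0.1)·[0.5606·0.0000 + 0.4394·0.0000] = 0.0000
Node d (S = 95.13): V_d = e^(−0.1)·[0.5606·0.0000 + 0.4394·35.9610] = 14.2975
Node 0 (S = 135): V_0 = e^(−0.1)·[0.5606·0.0000 + 0.4394·14.2975] = 5.6844

$5.68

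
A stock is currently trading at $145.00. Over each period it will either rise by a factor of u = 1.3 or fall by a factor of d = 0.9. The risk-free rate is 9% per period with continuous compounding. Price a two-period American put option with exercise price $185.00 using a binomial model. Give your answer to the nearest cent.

$40.00

Risk-neutral probability p = (e^0.09 − 0.9)/(1.3 − 0.9) = 0.1942/0.4000 = 0.4854
Terminal stock prices: S_uu = 245.1, S_ud = 169.7, S_dd = 117.5
Terminal payoffs (K − S): max(-60.05, 0) = 0, max(15.35, 0) = 15.35, max(67.55, 0) = 67.55
Node u (S = 188.5): continuation = e^(−0.09)·[0.4854·0.0000 + 0.5146·15.3500] = 7.2187; exercise value = 0.0000 ≤ continuation, so V_u = 7.2187
Node d (S = 130.5): continuation = e^(−0.09)·[0.4854·15.3500 + 0.5146·67.5500] = 38.5773; exercise value = 54.5000 > continuation, so V_d = 54.5000 (exercise)
Node 0 (S = 145): continuation = e^(−0.09)·[0.4854·7.2187 + 0.5146·54.5000] = 28.8327; exercise value = 40.0000 > continuation, so V_0 = 40.0000 (exercise)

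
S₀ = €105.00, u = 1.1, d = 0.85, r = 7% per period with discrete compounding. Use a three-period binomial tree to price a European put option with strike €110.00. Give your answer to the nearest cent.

€1.35

Risk-neutral probability p = (1 + 0.07 − 0.85)/(1.1 − 0.85) = 0.2200/0.2500 = 0.8800
Terminal stock prices: S_uuu = 139.8, S_uud = 108, S_udd = 83.45, S_ddd = 64.48
Terminal payoffs (K − S): max(-29.76, 0) = 0, max(2.007, 0) = 2.007, max(26.55, 0) = 26.55, max(45.52, 0) = 45.52
Node uu (S = 127.1): V_uu = 1/1.07·[0.8800·0.0000 + 0.1200·2.0075] = 0.2251
Node ud (S = 98.18): V_ud = 1/1.07·[0.8800·2.0075 + 0.1200·26.5512] = 4.6287
Node dd (S = 75.86): V_dd = 1/1.07·[0.8800·26.5512 + 0.1200·45.5169] = 26.9412
Node u (S = 115.5): V_u = 1/1.07·[0.8800·0.2251 + 0.1200·4.6287] = 0.7043
Node d (S = 89.25): V_d = 1/1.07·[0.8800·4.6287 + 0.1200·26.9412] = 6.8283
Node 0 (S = 105): V_0 = 1/1.07·[0.8800·0.7043 + 0.1200·6.8283] = 1.3450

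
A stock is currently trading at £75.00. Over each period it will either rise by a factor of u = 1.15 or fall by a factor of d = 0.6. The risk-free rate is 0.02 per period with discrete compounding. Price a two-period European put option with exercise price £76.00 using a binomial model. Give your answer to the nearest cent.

£11.05

Risk-neutral probability p = (1 + 0.02 − 0.6)/(1.15 − 0.6) = 0.4200/0.5500 = 0.7636
Terminal stock prices: S_uu = 99.19, S_ud = 51.75, S_dd = 27
Terminal payoffs (K − S): max(-23.19, 0) = 0, max(24.25, 0) = 24.25, max(49, 0) = 49
Node u (S = 86.25): V_u = 1/1.02·[0.7636·0.0000 + 0.2364·24.2500] = 5.6194
Node d (S = 45): V_d = 1/1.02·[0.7636·24.2500 + 0.2364·49.0000] = 29.5098
Node 0 (S = 75): V_0 = 1/1.02·[0.7636·5.6194 + 0.2364·29.5098] = 11.0453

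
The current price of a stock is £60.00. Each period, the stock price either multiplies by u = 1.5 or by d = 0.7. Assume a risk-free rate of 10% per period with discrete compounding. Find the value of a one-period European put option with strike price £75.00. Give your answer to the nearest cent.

£15.00

Risk-neutral probability p = (1 + 0.1 − 0.7)/(1.5 − 0.7) = 0.4000/0.8000 = 0.5000
Terminal stock prices: S_u = 90, S_d = 42
Terminal payoffs (K − S): max(-15, 0) = 0, max(33, 0) = 33
Node 0 (S = 60): V_0 = 1/1.1·[0.5000·0.0000 + 0.5000·33.0000] = 15.0000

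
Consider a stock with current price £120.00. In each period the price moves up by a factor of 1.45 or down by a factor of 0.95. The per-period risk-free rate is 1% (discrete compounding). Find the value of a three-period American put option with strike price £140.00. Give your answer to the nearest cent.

£24.55

Risk-neutral probability p = (1 + 0.01 − 0.95)/(1.45 − 0.95) = 0.0600/0.5000 = 0.1200
Terminal stock prices: S_uuu = 365.8, S_uud = 239.7, S_udd = 157, S_ddd = 102.9
Terminal payoffs (K − S): max(-225.8, 0) = 0, max(-99.69, 0) = 0, max(-17.03, 0) = 0, max(37.12, 0) = 37.12
Node uu (S = 252.3): continuation = 1/1.01·[0.1200·0.0000 + 0.8800·0.0000] = 0.0000; exercise value = 0.0000 ≤ continuation, so V_uu = 0.0000
Node ud (S = 165.3): continuation = 1/1.01·[0.1200·0.0000 + 0.8800·0.0000] = 0.0000; exercise value = 0.0000 ≤ continuation, so V_ud = 0.0000
Node dd (S = 108.3): continuation = 1/1.01·[0.1200·0.0000 + 0.8800·37.1150] = 32.3378; exercise value = 31.7000 ≤ continuation, so V_dd = 32.3378
Node u (S = 174): continuation = 1/1.01·[0.1200·0.0000 + 0.8800·0.0000] = 0.0000; exercise value = 0.0000 ≤ continuation, so V_u = 0.0000
Node d (S = 114): continuation = 1/1.01·[0.1200·0.0000 + 0.8800·32.3378] = 28.1755; exercise value = 26.0000 ≤ continuation, so V_d = 28.1755
Node 0 (S = 120): continuation = 1/1.01·[0.1200·0.0000 + 0.8800·28.1755] = 24.5490; exercise value = 20.0000 ≤ continuation, so V_0 = 24.5490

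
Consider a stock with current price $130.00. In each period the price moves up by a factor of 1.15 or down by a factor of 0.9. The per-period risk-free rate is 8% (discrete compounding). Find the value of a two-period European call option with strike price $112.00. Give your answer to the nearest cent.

Risk-neutral probability p = (1 + 0.08 − 0.9)/(1.15 − 0.9) = 0.1800/0.2500 = 0.7200
Terminal stock prices: S_uu = 171.9, S_ud = 134.6, S_dd = 105.3
Terminal payoffs (S − K): max(59.92, 0) = 59.92, max(22.55, 0) = 22.55, max(-6.7, 0) = 0
Node u (S = 149.5): V_u = 1/1.08·[0.7200·59.9250 + 0.2800·22.5500] = 45.7963
Node d (S = 117): V_d = 1/1.08·[0.7200·22.5500 + 0.2800·0.0000] = 15.0333
Node 0 (S = 130): V_0 = 1/1.08·[0.7200·45.7963 + 0.2800·15.0333] = 34.4284

$34.43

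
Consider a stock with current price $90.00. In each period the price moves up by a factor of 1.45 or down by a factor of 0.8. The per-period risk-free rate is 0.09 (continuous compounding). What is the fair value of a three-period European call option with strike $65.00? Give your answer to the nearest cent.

Risk-neutral probability p = (e^0.09 − 0.8)/(1.45 − 0.8) = 0.2942/0.6500 = 0.4526
Terminal stock prices: S_uuu = 274.4, S_uud = 151.4, S_udd = 83.52, S_ddd = 46.08
Terminal payoffs (S − K): max(209.4, 0) = 209.4, max(86.38, 0) = 86.38, max(18.52, 0) = 18.52, max(-18.92, 0) = 0
Node uu (S = 189.2): V_uu = e^(−0.09)·[0.4526·209.3762 + 0.5474·86.3800] = 129.8195
Node ud (S = 104.4): V_ud = e^(−0.09)·[0.4526·86.3800 + 0.5474·18.5200] = 44.9945
Node dd (S = 57.6): V_dd = e^(−0.09)·[0.4526·18.5200 + 0.5474·0.0000] = 7.6603
Node u (S = 130.5): V_u = e^(−0.09)·[0.4526·129.8195 + 0.5474·44.9945] = 76.2074
Node d (S = 72): V_d = e^(−0.09)·[0.4526·44.9945 + 0.5474·7.6603] = 22.4433
Node 0 (S = 90): V_0 = e^(−0.09)·[0.4526·76.2074 + 0.5474·22.4433] = 42.7497

$42.75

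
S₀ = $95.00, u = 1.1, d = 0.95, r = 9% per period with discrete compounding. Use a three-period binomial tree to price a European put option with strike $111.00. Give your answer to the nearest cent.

Risk-neutral probability p = (1 + 0.09 − 0.95)/(1.1 − 0.95) = 0.1400/0.1500 = 0.9333
Terminal stock prices: S_uuu = 126.4, S_uud = 109.2, S_udd = 94.31, S_ddd = 81.45
Terminal payoffs (K − S): max(-15.45, 0) = 0, max(1.797, 0) = 1.797, max(16.69, 0) = 16.69, max(29.55, 0) = 29.55
Node uu (S = 115): V_uu = 1/1.09·[0.9333·0.0000 + 0.0667·1.7975] = 0.1099
Node ud (S = 99.28): V_ud = 1/1.09·[0.9333·1.7975 + 0.0667·16.6887] = 2.5599
Node dd (S = 85.74): V_dd = 1/1.09·[0.9333·16.6887 + 0.0667·29.5494] = 16.0974
Node u (S = 104.5): V_u = 1/1.09·[0.9333·0.1099 + 0.0667·2.5599] = 0.2507
Node d (S = 90.25): V_d = 1/1.09·[0.9333·2.5599 + 0.0667·16.0974] = 3.1765
Node 0 (S = 95): V_0 = 1/1.09·[0.9333·0.2507 + 0.0667·3.1765] = 0.4089

$0.41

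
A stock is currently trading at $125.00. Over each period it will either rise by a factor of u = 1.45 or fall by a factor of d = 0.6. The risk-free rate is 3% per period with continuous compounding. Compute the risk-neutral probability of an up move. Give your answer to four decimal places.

Risk-neutral probability p = (e^0.03 − 0.6)/(1.45 − 0.6) = 0.4305/0.8500 = 0.5064

p = 0.5064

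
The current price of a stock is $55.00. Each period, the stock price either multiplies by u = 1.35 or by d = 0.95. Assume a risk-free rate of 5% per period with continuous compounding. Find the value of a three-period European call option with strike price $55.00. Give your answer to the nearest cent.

Risk-neutral probability p = (e^0.05 − 0.95)/(1.35 − 0.95) = 0.1013/0.4000 = 0.2532
Terminal stock prices: S_uuu = 135.3, S_uud = 95.23, S_udd = 67.01, S_ddd = 47.16
Terminal payoffs (S − K): max(80.32, 0) = 80.32, max(40.23, 0) = 40.23, max(12.01, 0) = 12.01, max(-7.844, 0) = 0
Node uu (S = 100.2): V_uu = e^(−0.05)·[0.2532·80.3206 + 0.7468·40.2256] = 47.9199
Node ud (S = 70.54): V_ud = e^(−0.05)·[0.2532·40.2256 + 0.7468·12.0106] = 18.2199
Node dd (S = 49.64): V_dd = e^(−0.05)·[0.2532·12.0106 + 0.7468·0.0000] = 2.8925
Node u (S = 74.25): V_u = e^(−0.05)·[0.2532·47.9199 + 0.7468·18.2199] = 24.4839
Node d (S = 52.25): V_d = e^(−0.05)·[0.2532·18.2199 + 0.7468·2.8925] = 6.4427
Node 0 (S = 55): V_0 = e^(−0.05)·[0.2532·24.4839 + 0.7468·6.4427] = 10.4734

$10.47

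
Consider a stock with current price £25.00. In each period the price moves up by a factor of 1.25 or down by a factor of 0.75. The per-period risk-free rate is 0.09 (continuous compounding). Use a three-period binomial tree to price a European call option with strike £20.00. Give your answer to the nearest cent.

£10.32

Risk-neutral probability p = (e^0.09 − 0.75)/(1.25 − 0.75) = 0.3442/0.5000 = 0.6883
Terminal stock prices: S_uuu = 48.83, S_uud = 29.3, S_udd = 17.58, S_ddd = 10.55
Terminal payoffs (S − K): max(28.83, 0) = 28.83, max(9.297, 0) = 9.297, max(-2.422, 0) = 0, max(-9.453, 0) = 0
Node uu (S = 39.06): V_uu = e^(−0.09)·[0.6883·28.8281 + 0.3117·9.2969] = 20.7839
Node ud (S = 23.44): V_ud = e^(−0.09)·[0.6883·9.2969 + 0.3117·0.0000] = 5.8487
Node dd (S = 14.06): V_dd = e^(−0.09)·[0.6883·0.0000 + 0.3117·0.0000] = 0.0000
Node u (S = 31.25): V_u = e^(−0.09)·[0.6883·20.7839 + 0.3117·5.8487] = 14.7411
Node d (S = 18.75): V_d = e^(−0.09)·[0.6883·5.8487 + 0.3117·0.0000] = 3.6794
Node 0 (S = 25): V_0 = e^(−0.09)·[0.6883·14.7411 + 0.3117·3.6794] = 10.3217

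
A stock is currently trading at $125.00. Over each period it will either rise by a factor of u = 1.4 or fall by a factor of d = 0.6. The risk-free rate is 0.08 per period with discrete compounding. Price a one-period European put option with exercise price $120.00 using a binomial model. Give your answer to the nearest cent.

$16.67

Risk-neutral probability p = (1 + 0.08 − 0.6)/(1.4 − 0.6) = 0.4800/0.8000 = 0.6000
Terminal stock prices: S_u = 175, S_d = 75
Terminal payoffs (K − S): max(-55, 0) = 0, max(45, 0) = 45
Node 0 (S = 125): V_0 = 1/1.08·[0.6000·0.0000 + 0.4000·45.0000] = 16.6667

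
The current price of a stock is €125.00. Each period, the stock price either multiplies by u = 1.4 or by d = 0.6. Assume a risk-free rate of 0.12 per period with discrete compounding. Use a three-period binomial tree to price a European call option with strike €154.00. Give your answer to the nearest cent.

€36.94

Risk-neutral probability p = (1 + 0.12 − 0.6)/(1.4 − 0.6) = 0.5200/0.8000 = 0.6500
Terminal stock prices: S_uuu = 343, S_uud = 147, S_udd = 63, S_ddd = 27
Terminal payoffs (S − K): max(189, 0) = 189, max(-7, 0) = 0, max(-91, 0) = 0, max(-127, 0) = 0
Node uu (S = 245): V_uu = 1/1.12·[0.6500·189.0000 + 0.3500·0.0000] = 109.6875
Node ud (S = 105): V_ud = 1/1.12·[0.6500·0.0000 + 0.3500·0.0000] = 0.0000
Node dd (S = 45): V_dd = 1/1.12·[0.6500·0.0000 + 0.3500·0.0000] = 0.0000
Node u (S = 175): V_u = 1/1.12·[0.6500·109.6875 + 0.3500·0.0000] = 63.6579
Node d (S = 75): V_d = 1/1.12·[0.6500·0.0000 + 0.3500·0.0000] = 0.0000
Node 0 (S = 125): V_0 = 1/1.12·[0.6500·63.6579 + 0.3500·0.0000] = 36.9443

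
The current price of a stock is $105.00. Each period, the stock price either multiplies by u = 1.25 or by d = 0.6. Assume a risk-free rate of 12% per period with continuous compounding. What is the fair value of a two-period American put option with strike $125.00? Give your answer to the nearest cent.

Risk-neutral probability p = (e^0.12 − 0.6)/(1.25 − 0.6) = 0.5275/0.6500 = 0.8115
Terminal stock prices: S_uu = 164.1, S_ud = 78.75, S_dd = 37.8
Terminal payoffs (K − S): max(-39.06, 0) = 0, max(46.25, 0) = 46.25, max(87.2, 0) = 87.2
Node u (S = 131.2): continuation = e^(−0.12)·[0.8115·0.0000 + 0.1885·46.2500] = 7.7309; exercise value = 0.0000 ≤ continuation, so V_u = 7.7309
Node d (S = 63): continuation = e^(−0.12)·[0.8115·46.2500 + 0.1885·87.2000] = 47.8651; exercise value = 62.0000 > continuation, so V_d = 62.0000 (exercise)
Node 0 (S = 105): continuation = e^(−0.12)·[0.8115·7.7309 + 0.1885·62.0000] = 15.9280; exercise value = 20.0000 > continuation, so V_0 = 20.0000 (exercise)

$20.00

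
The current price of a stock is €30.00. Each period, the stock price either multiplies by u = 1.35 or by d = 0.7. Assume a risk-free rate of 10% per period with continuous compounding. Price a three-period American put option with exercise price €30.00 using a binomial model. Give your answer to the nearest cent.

Risk-neutral probability p = (e^0.1 − 0.7)/(1.35 − 0.7) = 0.4052/0.6500 = 0.6233
Terminal stock prices: S_uuu = 73.81, S_uud = 38.27, S_udd = 19.84, S_ddd = 10.29
Terminal payoffs (K − S): max(-43.81, 0) = 0, max(-8.273, 0) = 0, max(10.16, 0) = 10.16, max(19.71, 0) = 19.71
Node uu (S = 54.68): continuation = e^(−0.1)·[0.6233·0.0000 + 0.3767·0.0000] = 0.0000; exercise value = 0.0000 ≤ continuation, so V_uu = 0.0000
Node ud (S = 28.35): continuation = e^(−0.1)·[0.6233·0.0000 + 0.3767·10.1550] = 3.4610; exercise value = 1.6500 ≤ continuation, so V_ud = 3.4610
Node dd (S = 14.7): continuation = e^(−0.1)·[0.6233·10.1550 + 0.3767·19.7100] = 12.4451; exercise value = 15.3000 > continuation, so V_dd = 15.3000 (exercise)
Node u (S = 40.5): continuation = e^(−0.1)·[0.6233·0.0000 + 0.3767·3.4610] = 1.1796; exercise value = 0.0000 ≤ continuation, so V_u = 1.1796
Node d (S = 21): continuation = e^(−0.1)·[0.6233·3.4610 + 0.3767·15.3000] = 7.1666; exercise value = 9.0000 > continuation, so V_d = 9.0000 (exercise)
Node 0 (S = 30): continuation = e^(−0.1)·[0.6233·1.1796 + 0.3767·9.0000] = 3.7326; exercise value = 0.0000 ≤ continuation, so V_0 = 3.7326

€3.73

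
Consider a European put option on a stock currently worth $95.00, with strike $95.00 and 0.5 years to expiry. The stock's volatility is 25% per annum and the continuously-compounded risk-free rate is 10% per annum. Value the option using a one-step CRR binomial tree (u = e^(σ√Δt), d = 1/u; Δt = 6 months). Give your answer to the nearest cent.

CRR parameters: u = e^(σ√Δt) = e^(0.25·√0.5) = 1.1934, d = 1/u = 0.8380
Per-period rate: rΔt = 0.1·0.5 = 0.05, so R = e^0.05 = 1.0513
Risk-neutral probability p = (e^0.05 − 0.8380)/(1.1934 − 0.8380) = 0.2133/0.3554 = 0.6002
Terminal stock prices: S_u = 113.4, S_d = 79.61
Terminal payoffs (K − S): max(-18.37, 0) = 0, max(15.39, 0) = 15.39
Node 0 (S = 95): V_0 = e^(−0.05)·[0.6002·0.0000 + 0.3998·15.3931] = 5.8543

$5.85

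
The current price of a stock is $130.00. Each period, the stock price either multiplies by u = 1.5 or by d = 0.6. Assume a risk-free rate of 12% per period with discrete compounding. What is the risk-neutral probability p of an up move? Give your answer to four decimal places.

Risk-neutral probability p = (1 + 0.12 − 0.6)/(1.5 − 0.6) = 0.5200/0.9000 = 0.5778

p = 0.5778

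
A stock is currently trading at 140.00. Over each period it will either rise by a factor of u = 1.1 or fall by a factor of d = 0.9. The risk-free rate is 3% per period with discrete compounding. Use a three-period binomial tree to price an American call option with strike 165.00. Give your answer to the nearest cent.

Risk-neutral probability p = (1 + 0.03 − 0.9)/(1.1 − 0.9) = 0.1300/0.2000 = 0.6500
Terminal stock prices: S_uuu = 186.3, S_uud = 152.5, S_udd = 124.7, S_ddd = 102.1
Terminal payoffs (S − K): max(21.34, 0) = 21.34, max(-12.54, 0) = 0, max(-40.26, 0) = 0, max(-62.94, 0) = 0
Node uu (S = 169.4): continuation = 1/1.03·[0.6500·21.3400 + 0.3500·0.0000] = 13.4670; exercise value = 4.4000 ≤ continuation, so V_uu = 13.4670
Node ud (S = 138.6): continuation = 1/1.03·[0.6500·0.0000 + 0.3500·0.0000] = 0.0000; exercise value = 0.0000 ≤ continuation, so V_ud = 0.0000
Node dd (S = 113.4): continuation = 1/1.03·[0.6500·0.0000 + 0.3500·0.0000] = 0.0000; exercise value = 0.0000 ≤ continuation, so V_dd = 0.0000
Node u (S = 154): continuation = 1/1.03·[0.6500·13.4670 + 0.3500·0.0000] = 8.4986; exercise value = 0.0000 ≤ continuation, so V_u = 8.4986
Node d (S = 126): continuation = 1/1.03·[0.6500·0.0000 + 0.3500·0.0000] = 0.0000; exercise value = 0.0000 ≤ continuation, so V_d = 0.0000
Node 0 (S = 140): continuation = 1/1.03·[0.6500·8.4986 + 0.3500·0.0000] = 5.3632; exercise value = 0.0000 ≤ continuation, so V_0 = 5.3632

5.36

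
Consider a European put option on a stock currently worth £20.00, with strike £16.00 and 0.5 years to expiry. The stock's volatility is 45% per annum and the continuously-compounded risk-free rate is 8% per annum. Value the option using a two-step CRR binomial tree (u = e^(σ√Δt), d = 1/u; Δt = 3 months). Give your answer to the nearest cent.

CRR parameters: u = e^(σ√Δt) = e^(0.45·√0.25) = 1.2523, d = 1/u = 0.7985
Per-period rate: rΔt = 0.08·0.25 = 0.02, so R = e^0.02 = 1.0202
Risk-neutral probability p = (e^0.02 − 0.7985)/(1.2523 − 0.7985) = 0.2217/0.4538 = 0.4885
Terminal stock prices: S_uu = 31.37, S_ud = 20, S_dd = 12.75
Terminal payoffs (K − S): max(-15.37, 0) = 0, max(-4, 0) = 0, max(3.247, 0) = 3.247
Node u (S = 25.05): V_u = e^(−0.02)·[0.4885·0.0000 + 0.5115·0.0000] = 0.0000
Node d (S = 15.97): V_d = e^(−0.02)·[0.4885·0.0000 + 0.5115·3.2474] = 1.6282
Node 0 (S = 20): V_0 = e^(−0.02)·[0.4885·0.0000 + 0.5115·1.6282] = 0.8163

£0.82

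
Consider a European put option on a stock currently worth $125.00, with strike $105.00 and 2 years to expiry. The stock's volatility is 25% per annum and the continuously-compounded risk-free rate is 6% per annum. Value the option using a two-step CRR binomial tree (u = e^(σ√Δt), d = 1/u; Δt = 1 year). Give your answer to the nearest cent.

CRR parameters: u = e^(σ√Δt) = e^(0.25·√1) = 1.2840, d = 1/u = 0.7788
Per-period rate: rΔt = 0.06·1 = 0.06, so R = e^0.06 = 1.0618
Risk-neutral probability p = (e^0.06 − 0.7788)/(1.2840 − 0.7788) = 0.2830/0.5052 = 0.5602
Terminal stock prices: S_uu = 206.1, S_ud = 125, S_dd = 75.82
Terminal payoffs (K − S): max(-101.1, 0) = 0, max(-20, 0) = 0, max(29.18, 0) = 29.18
Node u (S = 160.5): V_u = e^(−0.06)·[0.5602·0.0000 + 0.4398·0.0000] = 0.0000
Node d (S = 97.35): V_d = e^(−0.06)·[0.5602·0.0000 + 0.4398·29.1837] = 12.0870
Node 0 (S = 125): V_0 = e^(−0.06)·[0.5602·0.0000 + 0.4398·12.0870] = 5.0061

$5.01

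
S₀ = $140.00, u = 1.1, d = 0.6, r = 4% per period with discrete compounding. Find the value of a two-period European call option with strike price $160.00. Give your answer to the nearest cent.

$6.73

Risk-neutral probability p = (1 + 0.04 − 0.6)/(1.1 − 0.6) = 0.4400/0.5000 = 0.8800
Terminal stock prices: S_uu = 169.4, S_ud = 92.4, S_dd = 50.4
Terminal payoffs (S − K): max(9.4, 0) = 9.4, max(-67.6, 0) = 0, max(-109.6, 0) = 0
Node u (S = 154): V_u = 1/1.04·[0.8800·9.4000 + 0.1200·0.0000] = 7.9538
Node d (S = 84): V_d = 1/1.04·[0.8800·0.0000 + 0.1200·0.0000] = 0.0000
Node 0 (S = 140): V_0 = 1/1.04·[0.8800·7.9538 + 0.1200·0.0000] = 6.7302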